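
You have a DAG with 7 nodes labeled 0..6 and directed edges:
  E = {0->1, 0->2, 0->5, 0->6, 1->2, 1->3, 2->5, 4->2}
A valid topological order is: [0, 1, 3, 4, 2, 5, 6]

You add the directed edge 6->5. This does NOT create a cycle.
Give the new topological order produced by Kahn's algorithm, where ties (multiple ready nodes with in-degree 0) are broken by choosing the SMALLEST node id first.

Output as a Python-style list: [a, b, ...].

Old toposort: [0, 1, 3, 4, 2, 5, 6]
Added edge: 6->5
Position of 6 (6) > position of 5 (5). Must reorder: 6 must now come before 5.
Run Kahn's algorithm (break ties by smallest node id):
  initial in-degrees: [0, 1, 3, 1, 0, 3, 1]
  ready (indeg=0): [0, 4]
  pop 0: indeg[1]->0; indeg[2]->2; indeg[5]->2; indeg[6]->0 | ready=[1, 4, 6] | order so far=[0]
  pop 1: indeg[2]->1; indeg[3]->0 | ready=[3, 4, 6] | order so far=[0, 1]
  pop 3: no out-edges | ready=[4, 6] | order so far=[0, 1, 3]
  pop 4: indeg[2]->0 | ready=[2, 6] | order so far=[0, 1, 3, 4]
  pop 2: indeg[5]->1 | ready=[6] | order so far=[0, 1, 3, 4, 2]
  pop 6: indeg[5]->0 | ready=[5] | order so far=[0, 1, 3, 4, 2, 6]
  pop 5: no out-edges | ready=[] | order so far=[0, 1, 3, 4, 2, 6, 5]
  Result: [0, 1, 3, 4, 2, 6, 5]

Answer: [0, 1, 3, 4, 2, 6, 5]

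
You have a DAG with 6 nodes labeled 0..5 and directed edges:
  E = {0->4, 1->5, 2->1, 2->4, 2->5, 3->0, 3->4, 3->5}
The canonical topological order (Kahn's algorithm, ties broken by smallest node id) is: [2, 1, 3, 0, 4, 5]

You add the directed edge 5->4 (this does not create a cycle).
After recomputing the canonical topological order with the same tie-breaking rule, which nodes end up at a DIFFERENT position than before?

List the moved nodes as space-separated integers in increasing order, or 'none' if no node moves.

Answer: 4 5

Derivation:
Old toposort: [2, 1, 3, 0, 4, 5]
Added edge 5->4
Recompute Kahn (smallest-id tiebreak):
  initial in-degrees: [1, 1, 0, 0, 4, 3]
  ready (indeg=0): [2, 3]
  pop 2: indeg[1]->0; indeg[4]->3; indeg[5]->2 | ready=[1, 3] | order so far=[2]
  pop 1: indeg[5]->1 | ready=[3] | order so far=[2, 1]
  pop 3: indeg[0]->0; indeg[4]->2; indeg[5]->0 | ready=[0, 5] | order so far=[2, 1, 3]
  pop 0: indeg[4]->1 | ready=[5] | order so far=[2, 1, 3, 0]
  pop 5: indeg[4]->0 | ready=[4] | order so far=[2, 1, 3, 0, 5]
  pop 4: no out-edges | ready=[] | order so far=[2, 1, 3, 0, 5, 4]
New canonical toposort: [2, 1, 3, 0, 5, 4]
Compare positions:
  Node 0: index 3 -> 3 (same)
  Node 1: index 1 -> 1 (same)
  Node 2: index 0 -> 0 (same)
  Node 3: index 2 -> 2 (same)
  Node 4: index 4 -> 5 (moved)
  Node 5: index 5 -> 4 (moved)
Nodes that changed position: 4 5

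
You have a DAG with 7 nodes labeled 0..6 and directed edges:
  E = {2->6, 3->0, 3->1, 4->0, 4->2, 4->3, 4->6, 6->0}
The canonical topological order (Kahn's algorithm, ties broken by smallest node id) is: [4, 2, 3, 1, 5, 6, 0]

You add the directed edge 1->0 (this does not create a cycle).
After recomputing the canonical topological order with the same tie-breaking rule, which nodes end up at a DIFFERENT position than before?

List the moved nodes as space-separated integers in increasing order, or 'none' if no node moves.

Answer: none

Derivation:
Old toposort: [4, 2, 3, 1, 5, 6, 0]
Added edge 1->0
Recompute Kahn (smallest-id tiebreak):
  initial in-degrees: [4, 1, 1, 1, 0, 0, 2]
  ready (indeg=0): [4, 5]
  pop 4: indeg[0]->3; indeg[2]->0; indeg[3]->0; indeg[6]->1 | ready=[2, 3, 5] | order so far=[4]
  pop 2: indeg[6]->0 | ready=[3, 5, 6] | order so far=[4, 2]
  pop 3: indeg[0]->2; indeg[1]->0 | ready=[1, 5, 6] | order so far=[4, 2, 3]
  pop 1: indeg[0]->1 | ready=[5, 6] | order so far=[4, 2, 3, 1]
  pop 5: no out-edges | ready=[6] | order so far=[4, 2, 3, 1, 5]
  pop 6: indeg[0]->0 | ready=[0] | order so far=[4, 2, 3, 1, 5, 6]
  pop 0: no out-edges | ready=[] | order so far=[4, 2, 3, 1, 5, 6, 0]
New canonical toposort: [4, 2, 3, 1, 5, 6, 0]
Compare positions:
  Node 0: index 6 -> 6 (same)
  Node 1: index 3 -> 3 (same)
  Node 2: index 1 -> 1 (same)
  Node 3: index 2 -> 2 (same)
  Node 4: index 0 -> 0 (same)
  Node 5: index 4 -> 4 (same)
  Node 6: index 5 -> 5 (same)
Nodes that changed position: none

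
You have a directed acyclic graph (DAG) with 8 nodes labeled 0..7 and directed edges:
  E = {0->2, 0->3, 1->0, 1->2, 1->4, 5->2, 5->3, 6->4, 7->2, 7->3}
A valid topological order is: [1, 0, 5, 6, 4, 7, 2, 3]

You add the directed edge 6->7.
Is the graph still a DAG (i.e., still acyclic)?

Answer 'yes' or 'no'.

Given toposort: [1, 0, 5, 6, 4, 7, 2, 3]
Position of 6: index 3; position of 7: index 5
New edge 6->7: forward
Forward edge: respects the existing order. Still a DAG, same toposort still valid.
Still a DAG? yes

Answer: yes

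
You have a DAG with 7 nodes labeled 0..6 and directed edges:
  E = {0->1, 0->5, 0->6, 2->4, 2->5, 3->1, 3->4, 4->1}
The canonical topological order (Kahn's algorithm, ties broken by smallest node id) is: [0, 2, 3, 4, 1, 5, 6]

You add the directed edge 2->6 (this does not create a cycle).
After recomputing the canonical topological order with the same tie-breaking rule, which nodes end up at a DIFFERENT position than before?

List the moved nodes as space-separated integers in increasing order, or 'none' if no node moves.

Answer: none

Derivation:
Old toposort: [0, 2, 3, 4, 1, 5, 6]
Added edge 2->6
Recompute Kahn (smallest-id tiebreak):
  initial in-degrees: [0, 3, 0, 0, 2, 2, 2]
  ready (indeg=0): [0, 2, 3]
  pop 0: indeg[1]->2; indeg[5]->1; indeg[6]->1 | ready=[2, 3] | order so far=[0]
  pop 2: indeg[4]->1; indeg[5]->0; indeg[6]->0 | ready=[3, 5, 6] | order so far=[0, 2]
  pop 3: indeg[1]->1; indeg[4]->0 | ready=[4, 5, 6] | order so far=[0, 2, 3]
  pop 4: indeg[1]->0 | ready=[1, 5, 6] | order so far=[0, 2, 3, 4]
  pop 1: no out-edges | ready=[5, 6] | order so far=[0, 2, 3, 4, 1]
  pop 5: no out-edges | ready=[6] | order so far=[0, 2, 3, 4, 1, 5]
  pop 6: no out-edges | ready=[] | order so far=[0, 2, 3, 4, 1, 5, 6]
New canonical toposort: [0, 2, 3, 4, 1, 5, 6]
Compare positions:
  Node 0: index 0 -> 0 (same)
  Node 1: index 4 -> 4 (same)
  Node 2: index 1 -> 1 (same)
  Node 3: index 2 -> 2 (same)
  Node 4: index 3 -> 3 (same)
  Node 5: index 5 -> 5 (same)
  Node 6: index 6 -> 6 (same)
Nodes that changed position: none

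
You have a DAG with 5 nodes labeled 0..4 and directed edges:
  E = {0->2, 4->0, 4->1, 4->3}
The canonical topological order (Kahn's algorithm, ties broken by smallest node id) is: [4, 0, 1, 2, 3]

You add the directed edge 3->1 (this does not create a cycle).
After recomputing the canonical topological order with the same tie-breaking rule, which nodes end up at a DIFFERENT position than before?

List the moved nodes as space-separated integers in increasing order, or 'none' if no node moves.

Answer: 1 2 3

Derivation:
Old toposort: [4, 0, 1, 2, 3]
Added edge 3->1
Recompute Kahn (smallest-id tiebreak):
  initial in-degrees: [1, 2, 1, 1, 0]
  ready (indeg=0): [4]
  pop 4: indeg[0]->0; indeg[1]->1; indeg[3]->0 | ready=[0, 3] | order so far=[4]
  pop 0: indeg[2]->0 | ready=[2, 3] | order so far=[4, 0]
  pop 2: no out-edges | ready=[3] | order so far=[4, 0, 2]
  pop 3: indeg[1]->0 | ready=[1] | order so far=[4, 0, 2, 3]
  pop 1: no out-edges | ready=[] | order so far=[4, 0, 2, 3, 1]
New canonical toposort: [4, 0, 2, 3, 1]
Compare positions:
  Node 0: index 1 -> 1 (same)
  Node 1: index 2 -> 4 (moved)
  Node 2: index 3 -> 2 (moved)
  Node 3: index 4 -> 3 (moved)
  Node 4: index 0 -> 0 (same)
Nodes that changed position: 1 2 3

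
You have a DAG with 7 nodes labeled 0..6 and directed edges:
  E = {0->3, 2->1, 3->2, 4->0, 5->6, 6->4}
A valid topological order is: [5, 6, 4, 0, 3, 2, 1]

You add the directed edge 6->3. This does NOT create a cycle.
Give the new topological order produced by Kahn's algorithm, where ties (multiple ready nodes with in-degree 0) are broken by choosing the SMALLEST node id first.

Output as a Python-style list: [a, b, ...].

Old toposort: [5, 6, 4, 0, 3, 2, 1]
Added edge: 6->3
Position of 6 (1) < position of 3 (4). Old order still valid.
Run Kahn's algorithm (break ties by smallest node id):
  initial in-degrees: [1, 1, 1, 2, 1, 0, 1]
  ready (indeg=0): [5]
  pop 5: indeg[6]->0 | ready=[6] | order so far=[5]
  pop 6: indeg[3]->1; indeg[4]->0 | ready=[4] | order so far=[5, 6]
  pop 4: indeg[0]->0 | ready=[0] | order so far=[5, 6, 4]
  pop 0: indeg[3]->0 | ready=[3] | order so far=[5, 6, 4, 0]
  pop 3: indeg[2]->0 | ready=[2] | order so far=[5, 6, 4, 0, 3]
  pop 2: indeg[1]->0 | ready=[1] | order so far=[5, 6, 4, 0, 3, 2]
  pop 1: no out-edges | ready=[] | order so far=[5, 6, 4, 0, 3, 2, 1]
  Result: [5, 6, 4, 0, 3, 2, 1]

Answer: [5, 6, 4, 0, 3, 2, 1]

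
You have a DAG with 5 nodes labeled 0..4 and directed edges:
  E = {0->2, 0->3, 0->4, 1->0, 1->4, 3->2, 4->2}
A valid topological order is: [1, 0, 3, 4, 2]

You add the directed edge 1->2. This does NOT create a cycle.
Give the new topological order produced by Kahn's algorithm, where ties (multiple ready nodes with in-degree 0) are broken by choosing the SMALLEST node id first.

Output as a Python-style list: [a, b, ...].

Answer: [1, 0, 3, 4, 2]

Derivation:
Old toposort: [1, 0, 3, 4, 2]
Added edge: 1->2
Position of 1 (0) < position of 2 (4). Old order still valid.
Run Kahn's algorithm (break ties by smallest node id):
  initial in-degrees: [1, 0, 4, 1, 2]
  ready (indeg=0): [1]
  pop 1: indeg[0]->0; indeg[2]->3; indeg[4]->1 | ready=[0] | order so far=[1]
  pop 0: indeg[2]->2; indeg[3]->0; indeg[4]->0 | ready=[3, 4] | order so far=[1, 0]
  pop 3: indeg[2]->1 | ready=[4] | order so far=[1, 0, 3]
  pop 4: indeg[2]->0 | ready=[2] | order so far=[1, 0, 3, 4]
  pop 2: no out-edges | ready=[] | order so far=[1, 0, 3, 4, 2]
  Result: [1, 0, 3, 4, 2]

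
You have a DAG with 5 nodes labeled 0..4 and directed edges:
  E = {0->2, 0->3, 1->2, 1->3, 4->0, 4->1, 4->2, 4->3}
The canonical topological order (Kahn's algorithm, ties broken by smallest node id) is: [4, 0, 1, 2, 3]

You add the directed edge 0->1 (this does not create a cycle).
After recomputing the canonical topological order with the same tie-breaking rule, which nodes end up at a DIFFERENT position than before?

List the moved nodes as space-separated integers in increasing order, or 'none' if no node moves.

Old toposort: [4, 0, 1, 2, 3]
Added edge 0->1
Recompute Kahn (smallest-id tiebreak):
  initial in-degrees: [1, 2, 3, 3, 0]
  ready (indeg=0): [4]
  pop 4: indeg[0]->0; indeg[1]->1; indeg[2]->2; indeg[3]->2 | ready=[0] | order so far=[4]
  pop 0: indeg[1]->0; indeg[2]->1; indeg[3]->1 | ready=[1] | order so far=[4, 0]
  pop 1: indeg[2]->0; indeg[3]->0 | ready=[2, 3] | order so far=[4, 0, 1]
  pop 2: no out-edges | ready=[3] | order so far=[4, 0, 1, 2]
  pop 3: no out-edges | ready=[] | order so far=[4, 0, 1, 2, 3]
New canonical toposort: [4, 0, 1, 2, 3]
Compare positions:
  Node 0: index 1 -> 1 (same)
  Node 1: index 2 -> 2 (same)
  Node 2: index 3 -> 3 (same)
  Node 3: index 4 -> 4 (same)
  Node 4: index 0 -> 0 (same)
Nodes that changed position: none

Answer: none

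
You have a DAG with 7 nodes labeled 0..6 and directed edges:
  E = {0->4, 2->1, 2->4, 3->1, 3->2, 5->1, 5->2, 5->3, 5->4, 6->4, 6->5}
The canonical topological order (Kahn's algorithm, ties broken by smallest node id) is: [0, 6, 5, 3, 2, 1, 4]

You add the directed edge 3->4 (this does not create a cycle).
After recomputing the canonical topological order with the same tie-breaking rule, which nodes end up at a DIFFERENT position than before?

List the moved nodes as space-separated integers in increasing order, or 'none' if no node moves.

Answer: none

Derivation:
Old toposort: [0, 6, 5, 3, 2, 1, 4]
Added edge 3->4
Recompute Kahn (smallest-id tiebreak):
  initial in-degrees: [0, 3, 2, 1, 5, 1, 0]
  ready (indeg=0): [0, 6]
  pop 0: indeg[4]->4 | ready=[6] | order so far=[0]
  pop 6: indeg[4]->3; indeg[5]->0 | ready=[5] | order so far=[0, 6]
  pop 5: indeg[1]->2; indeg[2]->1; indeg[3]->0; indeg[4]->2 | ready=[3] | order so far=[0, 6, 5]
  pop 3: indeg[1]->1; indeg[2]->0; indeg[4]->1 | ready=[2] | order so far=[0, 6, 5, 3]
  pop 2: indeg[1]->0; indeg[4]->0 | ready=[1, 4] | order so far=[0, 6, 5, 3, 2]
  pop 1: no out-edges | ready=[4] | order so far=[0, 6, 5, 3, 2, 1]
  pop 4: no out-edges | ready=[] | order so far=[0, 6, 5, 3, 2, 1, 4]
New canonical toposort: [0, 6, 5, 3, 2, 1, 4]
Compare positions:
  Node 0: index 0 -> 0 (same)
  Node 1: index 5 -> 5 (same)
  Node 2: index 4 -> 4 (same)
  Node 3: index 3 -> 3 (same)
  Node 4: index 6 -> 6 (same)
  Node 5: index 2 -> 2 (same)
  Node 6: index 1 -> 1 (same)
Nodes that changed position: none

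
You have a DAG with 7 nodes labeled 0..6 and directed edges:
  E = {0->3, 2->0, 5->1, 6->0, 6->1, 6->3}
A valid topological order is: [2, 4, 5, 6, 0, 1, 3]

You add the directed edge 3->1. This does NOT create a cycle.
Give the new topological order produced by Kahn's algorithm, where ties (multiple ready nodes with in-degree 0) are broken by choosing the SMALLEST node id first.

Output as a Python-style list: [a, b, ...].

Answer: [2, 4, 5, 6, 0, 3, 1]

Derivation:
Old toposort: [2, 4, 5, 6, 0, 1, 3]
Added edge: 3->1
Position of 3 (6) > position of 1 (5). Must reorder: 3 must now come before 1.
Run Kahn's algorithm (break ties by smallest node id):
  initial in-degrees: [2, 3, 0, 2, 0, 0, 0]
  ready (indeg=0): [2, 4, 5, 6]
  pop 2: indeg[0]->1 | ready=[4, 5, 6] | order so far=[2]
  pop 4: no out-edges | ready=[5, 6] | order so far=[2, 4]
  pop 5: indeg[1]->2 | ready=[6] | order so far=[2, 4, 5]
  pop 6: indeg[0]->0; indeg[1]->1; indeg[3]->1 | ready=[0] | order so far=[2, 4, 5, 6]
  pop 0: indeg[3]->0 | ready=[3] | order so far=[2, 4, 5, 6, 0]
  pop 3: indeg[1]->0 | ready=[1] | order so far=[2, 4, 5, 6, 0, 3]
  pop 1: no out-edges | ready=[] | order so far=[2, 4, 5, 6, 0, 3, 1]
  Result: [2, 4, 5, 6, 0, 3, 1]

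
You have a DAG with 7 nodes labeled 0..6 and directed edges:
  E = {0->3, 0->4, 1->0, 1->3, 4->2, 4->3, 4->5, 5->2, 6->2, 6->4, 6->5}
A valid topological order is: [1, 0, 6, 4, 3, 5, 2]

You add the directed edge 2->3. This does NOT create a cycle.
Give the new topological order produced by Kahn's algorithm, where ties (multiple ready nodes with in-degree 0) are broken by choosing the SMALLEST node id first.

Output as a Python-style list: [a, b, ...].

Old toposort: [1, 0, 6, 4, 3, 5, 2]
Added edge: 2->3
Position of 2 (6) > position of 3 (4). Must reorder: 2 must now come before 3.
Run Kahn's algorithm (break ties by smallest node id):
  initial in-degrees: [1, 0, 3, 4, 2, 2, 0]
  ready (indeg=0): [1, 6]
  pop 1: indeg[0]->0; indeg[3]->3 | ready=[0, 6] | order so far=[1]
  pop 0: indeg[3]->2; indeg[4]->1 | ready=[6] | order so far=[1, 0]
  pop 6: indeg[2]->2; indeg[4]->0; indeg[5]->1 | ready=[4] | order so far=[1, 0, 6]
  pop 4: indeg[2]->1; indeg[3]->1; indeg[5]->0 | ready=[5] | order so far=[1, 0, 6, 4]
  pop 5: indeg[2]->0 | ready=[2] | order so far=[1, 0, 6, 4, 5]
  pop 2: indeg[3]->0 | ready=[3] | order so far=[1, 0, 6, 4, 5, 2]
  pop 3: no out-edges | ready=[] | order so far=[1, 0, 6, 4, 5, 2, 3]
  Result: [1, 0, 6, 4, 5, 2, 3]

Answer: [1, 0, 6, 4, 5, 2, 3]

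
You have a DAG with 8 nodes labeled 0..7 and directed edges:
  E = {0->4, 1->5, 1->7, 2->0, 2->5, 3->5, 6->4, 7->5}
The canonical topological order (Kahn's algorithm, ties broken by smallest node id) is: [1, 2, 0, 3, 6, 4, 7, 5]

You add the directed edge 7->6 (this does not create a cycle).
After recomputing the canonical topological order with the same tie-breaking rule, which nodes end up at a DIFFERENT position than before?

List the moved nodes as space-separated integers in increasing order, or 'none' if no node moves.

Old toposort: [1, 2, 0, 3, 6, 4, 7, 5]
Added edge 7->6
Recompute Kahn (smallest-id tiebreak):
  initial in-degrees: [1, 0, 0, 0, 2, 4, 1, 1]
  ready (indeg=0): [1, 2, 3]
  pop 1: indeg[5]->3; indeg[7]->0 | ready=[2, 3, 7] | order so far=[1]
  pop 2: indeg[0]->0; indeg[5]->2 | ready=[0, 3, 7] | order so far=[1, 2]
  pop 0: indeg[4]->1 | ready=[3, 7] | order so far=[1, 2, 0]
  pop 3: indeg[5]->1 | ready=[7] | order so far=[1, 2, 0, 3]
  pop 7: indeg[5]->0; indeg[6]->0 | ready=[5, 6] | order so far=[1, 2, 0, 3, 7]
  pop 5: no out-edges | ready=[6] | order so far=[1, 2, 0, 3, 7, 5]
  pop 6: indeg[4]->0 | ready=[4] | order so far=[1, 2, 0, 3, 7, 5, 6]
  pop 4: no out-edges | ready=[] | order so far=[1, 2, 0, 3, 7, 5, 6, 4]
New canonical toposort: [1, 2, 0, 3, 7, 5, 6, 4]
Compare positions:
  Node 0: index 2 -> 2 (same)
  Node 1: index 0 -> 0 (same)
  Node 2: index 1 -> 1 (same)
  Node 3: index 3 -> 3 (same)
  Node 4: index 5 -> 7 (moved)
  Node 5: index 7 -> 5 (moved)
  Node 6: index 4 -> 6 (moved)
  Node 7: index 6 -> 4 (moved)
Nodes that changed position: 4 5 6 7

Answer: 4 5 6 7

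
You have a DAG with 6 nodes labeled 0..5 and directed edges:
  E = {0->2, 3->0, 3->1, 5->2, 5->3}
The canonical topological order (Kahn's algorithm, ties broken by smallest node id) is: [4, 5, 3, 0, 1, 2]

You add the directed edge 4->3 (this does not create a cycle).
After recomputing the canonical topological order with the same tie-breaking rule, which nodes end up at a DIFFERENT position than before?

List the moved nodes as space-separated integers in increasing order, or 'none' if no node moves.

Old toposort: [4, 5, 3, 0, 1, 2]
Added edge 4->3
Recompute Kahn (smallest-id tiebreak):
  initial in-degrees: [1, 1, 2, 2, 0, 0]
  ready (indeg=0): [4, 5]
  pop 4: indeg[3]->1 | ready=[5] | order so far=[4]
  pop 5: indeg[2]->1; indeg[3]->0 | ready=[3] | order so far=[4, 5]
  pop 3: indeg[0]->0; indeg[1]->0 | ready=[0, 1] | order so far=[4, 5, 3]
  pop 0: indeg[2]->0 | ready=[1, 2] | order so far=[4, 5, 3, 0]
  pop 1: no out-edges | ready=[2] | order so far=[4, 5, 3, 0, 1]
  pop 2: no out-edges | ready=[] | order so far=[4, 5, 3, 0, 1, 2]
New canonical toposort: [4, 5, 3, 0, 1, 2]
Compare positions:
  Node 0: index 3 -> 3 (same)
  Node 1: index 4 -> 4 (same)
  Node 2: index 5 -> 5 (same)
  Node 3: index 2 -> 2 (same)
  Node 4: index 0 -> 0 (same)
  Node 5: index 1 -> 1 (same)
Nodes that changed position: none

Answer: none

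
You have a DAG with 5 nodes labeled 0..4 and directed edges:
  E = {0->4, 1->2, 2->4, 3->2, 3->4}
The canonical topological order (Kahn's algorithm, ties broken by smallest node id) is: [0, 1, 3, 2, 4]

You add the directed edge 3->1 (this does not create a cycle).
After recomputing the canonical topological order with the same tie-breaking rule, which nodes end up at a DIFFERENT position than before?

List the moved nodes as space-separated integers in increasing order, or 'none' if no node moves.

Answer: 1 3

Derivation:
Old toposort: [0, 1, 3, 2, 4]
Added edge 3->1
Recompute Kahn (smallest-id tiebreak):
  initial in-degrees: [0, 1, 2, 0, 3]
  ready (indeg=0): [0, 3]
  pop 0: indeg[4]->2 | ready=[3] | order so far=[0]
  pop 3: indeg[1]->0; indeg[2]->1; indeg[4]->1 | ready=[1] | order so far=[0, 3]
  pop 1: indeg[2]->0 | ready=[2] | order so far=[0, 3, 1]
  pop 2: indeg[4]->0 | ready=[4] | order so far=[0, 3, 1, 2]
  pop 4: no out-edges | ready=[] | order so far=[0, 3, 1, 2, 4]
New canonical toposort: [0, 3, 1, 2, 4]
Compare positions:
  Node 0: index 0 -> 0 (same)
  Node 1: index 1 -> 2 (moved)
  Node 2: index 3 -> 3 (same)
  Node 3: index 2 -> 1 (moved)
  Node 4: index 4 -> 4 (same)
Nodes that changed position: 1 3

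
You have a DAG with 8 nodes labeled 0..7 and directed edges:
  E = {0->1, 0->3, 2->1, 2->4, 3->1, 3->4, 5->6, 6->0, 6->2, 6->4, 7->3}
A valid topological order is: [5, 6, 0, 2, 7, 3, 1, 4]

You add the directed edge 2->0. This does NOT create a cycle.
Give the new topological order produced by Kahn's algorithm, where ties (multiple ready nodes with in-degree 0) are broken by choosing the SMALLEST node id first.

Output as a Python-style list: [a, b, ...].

Answer: [5, 6, 2, 0, 7, 3, 1, 4]

Derivation:
Old toposort: [5, 6, 0, 2, 7, 3, 1, 4]
Added edge: 2->0
Position of 2 (3) > position of 0 (2). Must reorder: 2 must now come before 0.
Run Kahn's algorithm (break ties by smallest node id):
  initial in-degrees: [2, 3, 1, 2, 3, 0, 1, 0]
  ready (indeg=0): [5, 7]
  pop 5: indeg[6]->0 | ready=[6, 7] | order so far=[5]
  pop 6: indeg[0]->1; indeg[2]->0; indeg[4]->2 | ready=[2, 7] | order so far=[5, 6]
  pop 2: indeg[0]->0; indeg[1]->2; indeg[4]->1 | ready=[0, 7] | order so far=[5, 6, 2]
  pop 0: indeg[1]->1; indeg[3]->1 | ready=[7] | order so far=[5, 6, 2, 0]
  pop 7: indeg[3]->0 | ready=[3] | order so far=[5, 6, 2, 0, 7]
  pop 3: indeg[1]->0; indeg[4]->0 | ready=[1, 4] | order so far=[5, 6, 2, 0, 7, 3]
  pop 1: no out-edges | ready=[4] | order so far=[5, 6, 2, 0, 7, 3, 1]
  pop 4: no out-edges | ready=[] | order so far=[5, 6, 2, 0, 7, 3, 1, 4]
  Result: [5, 6, 2, 0, 7, 3, 1, 4]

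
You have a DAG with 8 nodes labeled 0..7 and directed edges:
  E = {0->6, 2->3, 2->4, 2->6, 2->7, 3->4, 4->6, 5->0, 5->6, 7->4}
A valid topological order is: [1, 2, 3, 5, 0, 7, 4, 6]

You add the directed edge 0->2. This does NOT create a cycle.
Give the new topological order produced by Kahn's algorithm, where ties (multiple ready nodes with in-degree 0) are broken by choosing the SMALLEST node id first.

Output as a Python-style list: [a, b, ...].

Old toposort: [1, 2, 3, 5, 0, 7, 4, 6]
Added edge: 0->2
Position of 0 (4) > position of 2 (1). Must reorder: 0 must now come before 2.
Run Kahn's algorithm (break ties by smallest node id):
  initial in-degrees: [1, 0, 1, 1, 3, 0, 4, 1]
  ready (indeg=0): [1, 5]
  pop 1: no out-edges | ready=[5] | order so far=[1]
  pop 5: indeg[0]->0; indeg[6]->3 | ready=[0] | order so far=[1, 5]
  pop 0: indeg[2]->0; indeg[6]->2 | ready=[2] | order so far=[1, 5, 0]
  pop 2: indeg[3]->0; indeg[4]->2; indeg[6]->1; indeg[7]->0 | ready=[3, 7] | order so far=[1, 5, 0, 2]
  pop 3: indeg[4]->1 | ready=[7] | order so far=[1, 5, 0, 2, 3]
  pop 7: indeg[4]->0 | ready=[4] | order so far=[1, 5, 0, 2, 3, 7]
  pop 4: indeg[6]->0 | ready=[6] | order so far=[1, 5, 0, 2, 3, 7, 4]
  pop 6: no out-edges | ready=[] | order so far=[1, 5, 0, 2, 3, 7, 4, 6]
  Result: [1, 5, 0, 2, 3, 7, 4, 6]

Answer: [1, 5, 0, 2, 3, 7, 4, 6]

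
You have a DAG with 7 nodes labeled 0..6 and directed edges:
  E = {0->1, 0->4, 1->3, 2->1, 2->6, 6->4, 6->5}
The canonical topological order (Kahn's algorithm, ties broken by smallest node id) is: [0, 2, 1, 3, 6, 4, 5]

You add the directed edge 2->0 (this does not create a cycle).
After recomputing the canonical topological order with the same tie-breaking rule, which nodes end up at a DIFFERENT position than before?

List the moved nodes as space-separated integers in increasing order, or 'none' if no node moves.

Answer: 0 2

Derivation:
Old toposort: [0, 2, 1, 3, 6, 4, 5]
Added edge 2->0
Recompute Kahn (smallest-id tiebreak):
  initial in-degrees: [1, 2, 0, 1, 2, 1, 1]
  ready (indeg=0): [2]
  pop 2: indeg[0]->0; indeg[1]->1; indeg[6]->0 | ready=[0, 6] | order so far=[2]
  pop 0: indeg[1]->0; indeg[4]->1 | ready=[1, 6] | order so far=[2, 0]
  pop 1: indeg[3]->0 | ready=[3, 6] | order so far=[2, 0, 1]
  pop 3: no out-edges | ready=[6] | order so far=[2, 0, 1, 3]
  pop 6: indeg[4]->0; indeg[5]->0 | ready=[4, 5] | order so far=[2, 0, 1, 3, 6]
  pop 4: no out-edges | ready=[5] | order so far=[2, 0, 1, 3, 6, 4]
  pop 5: no out-edges | ready=[] | order so far=[2, 0, 1, 3, 6, 4, 5]
New canonical toposort: [2, 0, 1, 3, 6, 4, 5]
Compare positions:
  Node 0: index 0 -> 1 (moved)
  Node 1: index 2 -> 2 (same)
  Node 2: index 1 -> 0 (moved)
  Node 3: index 3 -> 3 (same)
  Node 4: index 5 -> 5 (same)
  Node 5: index 6 -> 6 (same)
  Node 6: index 4 -> 4 (same)
Nodes that changed position: 0 2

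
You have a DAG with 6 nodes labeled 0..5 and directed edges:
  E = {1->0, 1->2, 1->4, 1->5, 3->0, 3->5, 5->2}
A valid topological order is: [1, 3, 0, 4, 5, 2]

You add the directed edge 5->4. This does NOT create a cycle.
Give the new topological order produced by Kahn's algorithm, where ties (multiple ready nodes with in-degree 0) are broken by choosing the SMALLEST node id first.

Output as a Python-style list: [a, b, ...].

Answer: [1, 3, 0, 5, 2, 4]

Derivation:
Old toposort: [1, 3, 0, 4, 5, 2]
Added edge: 5->4
Position of 5 (4) > position of 4 (3). Must reorder: 5 must now come before 4.
Run Kahn's algorithm (break ties by smallest node id):
  initial in-degrees: [2, 0, 2, 0, 2, 2]
  ready (indeg=0): [1, 3]
  pop 1: indeg[0]->1; indeg[2]->1; indeg[4]->1; indeg[5]->1 | ready=[3] | order so far=[1]
  pop 3: indeg[0]->0; indeg[5]->0 | ready=[0, 5] | order so far=[1, 3]
  pop 0: no out-edges | ready=[5] | order so far=[1, 3, 0]
  pop 5: indeg[2]->0; indeg[4]->0 | ready=[2, 4] | order so far=[1, 3, 0, 5]
  pop 2: no out-edges | ready=[4] | order so far=[1, 3, 0, 5, 2]
  pop 4: no out-edges | ready=[] | order so far=[1, 3, 0, 5, 2, 4]
  Result: [1, 3, 0, 5, 2, 4]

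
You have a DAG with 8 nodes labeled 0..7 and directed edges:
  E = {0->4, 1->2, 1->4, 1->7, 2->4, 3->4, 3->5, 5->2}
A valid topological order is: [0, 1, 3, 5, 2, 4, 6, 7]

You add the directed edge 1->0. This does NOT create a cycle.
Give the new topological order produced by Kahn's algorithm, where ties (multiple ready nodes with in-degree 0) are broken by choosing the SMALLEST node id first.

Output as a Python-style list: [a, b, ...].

Old toposort: [0, 1, 3, 5, 2, 4, 6, 7]
Added edge: 1->0
Position of 1 (1) > position of 0 (0). Must reorder: 1 must now come before 0.
Run Kahn's algorithm (break ties by smallest node id):
  initial in-degrees: [1, 0, 2, 0, 4, 1, 0, 1]
  ready (indeg=0): [1, 3, 6]
  pop 1: indeg[0]->0; indeg[2]->1; indeg[4]->3; indeg[7]->0 | ready=[0, 3, 6, 7] | order so far=[1]
  pop 0: indeg[4]->2 | ready=[3, 6, 7] | order so far=[1, 0]
  pop 3: indeg[4]->1; indeg[5]->0 | ready=[5, 6, 7] | order so far=[1, 0, 3]
  pop 5: indeg[2]->0 | ready=[2, 6, 7] | order so far=[1, 0, 3, 5]
  pop 2: indeg[4]->0 | ready=[4, 6, 7] | order so far=[1, 0, 3, 5, 2]
  pop 4: no out-edges | ready=[6, 7] | order so far=[1, 0, 3, 5, 2, 4]
  pop 6: no out-edges | ready=[7] | order so far=[1, 0, 3, 5, 2, 4, 6]
  pop 7: no out-edges | ready=[] | order so far=[1, 0, 3, 5, 2, 4, 6, 7]
  Result: [1, 0, 3, 5, 2, 4, 6, 7]

Answer: [1, 0, 3, 5, 2, 4, 6, 7]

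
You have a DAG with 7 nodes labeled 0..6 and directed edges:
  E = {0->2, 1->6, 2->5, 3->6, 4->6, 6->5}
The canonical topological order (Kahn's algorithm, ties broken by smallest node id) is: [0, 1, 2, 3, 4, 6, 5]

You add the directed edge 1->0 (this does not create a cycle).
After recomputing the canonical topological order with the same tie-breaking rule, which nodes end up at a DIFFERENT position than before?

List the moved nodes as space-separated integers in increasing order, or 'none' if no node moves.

Old toposort: [0, 1, 2, 3, 4, 6, 5]
Added edge 1->0
Recompute Kahn (smallest-id tiebreak):
  initial in-degrees: [1, 0, 1, 0, 0, 2, 3]
  ready (indeg=0): [1, 3, 4]
  pop 1: indeg[0]->0; indeg[6]->2 | ready=[0, 3, 4] | order so far=[1]
  pop 0: indeg[2]->0 | ready=[2, 3, 4] | order so far=[1, 0]
  pop 2: indeg[5]->1 | ready=[3, 4] | order so far=[1, 0, 2]
  pop 3: indeg[6]->1 | ready=[4] | order so far=[1, 0, 2, 3]
  pop 4: indeg[6]->0 | ready=[6] | order so far=[1, 0, 2, 3, 4]
  pop 6: indeg[5]->0 | ready=[5] | order so far=[1, 0, 2, 3, 4, 6]
  pop 5: no out-edges | ready=[] | order so far=[1, 0, 2, 3, 4, 6, 5]
New canonical toposort: [1, 0, 2, 3, 4, 6, 5]
Compare positions:
  Node 0: index 0 -> 1 (moved)
  Node 1: index 1 -> 0 (moved)
  Node 2: index 2 -> 2 (same)
  Node 3: index 3 -> 3 (same)
  Node 4: index 4 -> 4 (same)
  Node 5: index 6 -> 6 (same)
  Node 6: index 5 -> 5 (same)
Nodes that changed position: 0 1

Answer: 0 1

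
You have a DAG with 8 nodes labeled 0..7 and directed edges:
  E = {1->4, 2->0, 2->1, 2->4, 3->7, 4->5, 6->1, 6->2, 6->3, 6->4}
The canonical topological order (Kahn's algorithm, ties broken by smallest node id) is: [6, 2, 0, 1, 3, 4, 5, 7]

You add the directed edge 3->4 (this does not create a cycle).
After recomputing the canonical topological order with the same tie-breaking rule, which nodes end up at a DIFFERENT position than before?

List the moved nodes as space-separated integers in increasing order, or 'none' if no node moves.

Answer: none

Derivation:
Old toposort: [6, 2, 0, 1, 3, 4, 5, 7]
Added edge 3->4
Recompute Kahn (smallest-id tiebreak):
  initial in-degrees: [1, 2, 1, 1, 4, 1, 0, 1]
  ready (indeg=0): [6]
  pop 6: indeg[1]->1; indeg[2]->0; indeg[3]->0; indeg[4]->3 | ready=[2, 3] | order so far=[6]
  pop 2: indeg[0]->0; indeg[1]->0; indeg[4]->2 | ready=[0, 1, 3] | order so far=[6, 2]
  pop 0: no out-edges | ready=[1, 3] | order so far=[6, 2, 0]
  pop 1: indeg[4]->1 | ready=[3] | order so far=[6, 2, 0, 1]
  pop 3: indeg[4]->0; indeg[7]->0 | ready=[4, 7] | order so far=[6, 2, 0, 1, 3]
  pop 4: indeg[5]->0 | ready=[5, 7] | order so far=[6, 2, 0, 1, 3, 4]
  pop 5: no out-edges | ready=[7] | order so far=[6, 2, 0, 1, 3, 4, 5]
  pop 7: no out-edges | ready=[] | order so far=[6, 2, 0, 1, 3, 4, 5, 7]
New canonical toposort: [6, 2, 0, 1, 3, 4, 5, 7]
Compare positions:
  Node 0: index 2 -> 2 (same)
  Node 1: index 3 -> 3 (same)
  Node 2: index 1 -> 1 (same)
  Node 3: index 4 -> 4 (same)
  Node 4: index 5 -> 5 (same)
  Node 5: index 6 -> 6 (same)
  Node 6: index 0 -> 0 (same)
  Node 7: index 7 -> 7 (same)
Nodes that changed position: none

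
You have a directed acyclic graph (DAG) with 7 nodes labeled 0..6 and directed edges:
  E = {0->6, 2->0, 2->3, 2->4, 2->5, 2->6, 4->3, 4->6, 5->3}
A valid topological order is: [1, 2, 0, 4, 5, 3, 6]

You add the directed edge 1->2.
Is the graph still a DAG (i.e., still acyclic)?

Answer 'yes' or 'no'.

Answer: yes

Derivation:
Given toposort: [1, 2, 0, 4, 5, 3, 6]
Position of 1: index 0; position of 2: index 1
New edge 1->2: forward
Forward edge: respects the existing order. Still a DAG, same toposort still valid.
Still a DAG? yes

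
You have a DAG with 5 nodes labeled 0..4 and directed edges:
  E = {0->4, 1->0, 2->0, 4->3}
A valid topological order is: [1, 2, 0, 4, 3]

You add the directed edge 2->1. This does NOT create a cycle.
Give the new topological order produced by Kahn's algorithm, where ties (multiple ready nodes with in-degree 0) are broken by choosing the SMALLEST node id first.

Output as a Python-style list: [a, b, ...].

Old toposort: [1, 2, 0, 4, 3]
Added edge: 2->1
Position of 2 (1) > position of 1 (0). Must reorder: 2 must now come before 1.
Run Kahn's algorithm (break ties by smallest node id):
  initial in-degrees: [2, 1, 0, 1, 1]
  ready (indeg=0): [2]
  pop 2: indeg[0]->1; indeg[1]->0 | ready=[1] | order so far=[2]
  pop 1: indeg[0]->0 | ready=[0] | order so far=[2, 1]
  pop 0: indeg[4]->0 | ready=[4] | order so far=[2, 1, 0]
  pop 4: indeg[3]->0 | ready=[3] | order so far=[2, 1, 0, 4]
  pop 3: no out-edges | ready=[] | order so far=[2, 1, 0, 4, 3]
  Result: [2, 1, 0, 4, 3]

Answer: [2, 1, 0, 4, 3]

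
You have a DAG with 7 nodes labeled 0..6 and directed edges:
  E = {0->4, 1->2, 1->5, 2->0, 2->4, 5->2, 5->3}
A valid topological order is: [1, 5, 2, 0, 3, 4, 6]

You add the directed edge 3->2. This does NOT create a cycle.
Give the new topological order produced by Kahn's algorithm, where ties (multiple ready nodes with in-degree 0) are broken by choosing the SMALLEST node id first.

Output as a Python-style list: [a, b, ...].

Old toposort: [1, 5, 2, 0, 3, 4, 6]
Added edge: 3->2
Position of 3 (4) > position of 2 (2). Must reorder: 3 must now come before 2.
Run Kahn's algorithm (break ties by smallest node id):
  initial in-degrees: [1, 0, 3, 1, 2, 1, 0]
  ready (indeg=0): [1, 6]
  pop 1: indeg[2]->2; indeg[5]->0 | ready=[5, 6] | order so far=[1]
  pop 5: indeg[2]->1; indeg[3]->0 | ready=[3, 6] | order so far=[1, 5]
  pop 3: indeg[2]->0 | ready=[2, 6] | order so far=[1, 5, 3]
  pop 2: indeg[0]->0; indeg[4]->1 | ready=[0, 6] | order so far=[1, 5, 3, 2]
  pop 0: indeg[4]->0 | ready=[4, 6] | order so far=[1, 5, 3, 2, 0]
  pop 4: no out-edges | ready=[6] | order so far=[1, 5, 3, 2, 0, 4]
  pop 6: no out-edges | ready=[] | order so far=[1, 5, 3, 2, 0, 4, 6]
  Result: [1, 5, 3, 2, 0, 4, 6]

Answer: [1, 5, 3, 2, 0, 4, 6]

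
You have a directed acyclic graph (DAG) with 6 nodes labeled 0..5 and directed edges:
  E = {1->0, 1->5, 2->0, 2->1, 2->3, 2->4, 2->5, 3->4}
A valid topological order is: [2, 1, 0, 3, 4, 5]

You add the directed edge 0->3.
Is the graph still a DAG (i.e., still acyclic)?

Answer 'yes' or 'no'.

Given toposort: [2, 1, 0, 3, 4, 5]
Position of 0: index 2; position of 3: index 3
New edge 0->3: forward
Forward edge: respects the existing order. Still a DAG, same toposort still valid.
Still a DAG? yes

Answer: yes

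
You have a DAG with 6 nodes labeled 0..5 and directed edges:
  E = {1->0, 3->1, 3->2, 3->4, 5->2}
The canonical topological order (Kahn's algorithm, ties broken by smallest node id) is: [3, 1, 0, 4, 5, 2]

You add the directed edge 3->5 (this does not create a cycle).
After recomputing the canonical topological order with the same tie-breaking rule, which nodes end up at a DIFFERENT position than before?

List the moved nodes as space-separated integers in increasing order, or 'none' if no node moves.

Answer: none

Derivation:
Old toposort: [3, 1, 0, 4, 5, 2]
Added edge 3->5
Recompute Kahn (smallest-id tiebreak):
  initial in-degrees: [1, 1, 2, 0, 1, 1]
  ready (indeg=0): [3]
  pop 3: indeg[1]->0; indeg[2]->1; indeg[4]->0; indeg[5]->0 | ready=[1, 4, 5] | order so far=[3]
  pop 1: indeg[0]->0 | ready=[0, 4, 5] | order so far=[3, 1]
  pop 0: no out-edges | ready=[4, 5] | order so far=[3, 1, 0]
  pop 4: no out-edges | ready=[5] | order so far=[3, 1, 0, 4]
  pop 5: indeg[2]->0 | ready=[2] | order so far=[3, 1, 0, 4, 5]
  pop 2: no out-edges | ready=[] | order so far=[3, 1, 0, 4, 5, 2]
New canonical toposort: [3, 1, 0, 4, 5, 2]
Compare positions:
  Node 0: index 2 -> 2 (same)
  Node 1: index 1 -> 1 (same)
  Node 2: index 5 -> 5 (same)
  Node 3: index 0 -> 0 (same)
  Node 4: index 3 -> 3 (same)
  Node 5: index 4 -> 4 (same)
Nodes that changed position: none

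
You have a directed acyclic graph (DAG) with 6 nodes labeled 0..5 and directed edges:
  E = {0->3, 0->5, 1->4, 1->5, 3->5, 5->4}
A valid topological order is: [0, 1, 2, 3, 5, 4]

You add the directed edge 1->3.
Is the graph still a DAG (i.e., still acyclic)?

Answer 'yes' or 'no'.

Answer: yes

Derivation:
Given toposort: [0, 1, 2, 3, 5, 4]
Position of 1: index 1; position of 3: index 3
New edge 1->3: forward
Forward edge: respects the existing order. Still a DAG, same toposort still valid.
Still a DAG? yes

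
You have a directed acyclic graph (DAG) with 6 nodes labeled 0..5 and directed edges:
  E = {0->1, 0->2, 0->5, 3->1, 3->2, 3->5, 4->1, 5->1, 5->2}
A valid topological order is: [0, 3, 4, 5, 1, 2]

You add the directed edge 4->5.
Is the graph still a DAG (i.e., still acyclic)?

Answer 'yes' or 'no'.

Given toposort: [0, 3, 4, 5, 1, 2]
Position of 4: index 2; position of 5: index 3
New edge 4->5: forward
Forward edge: respects the existing order. Still a DAG, same toposort still valid.
Still a DAG? yes

Answer: yes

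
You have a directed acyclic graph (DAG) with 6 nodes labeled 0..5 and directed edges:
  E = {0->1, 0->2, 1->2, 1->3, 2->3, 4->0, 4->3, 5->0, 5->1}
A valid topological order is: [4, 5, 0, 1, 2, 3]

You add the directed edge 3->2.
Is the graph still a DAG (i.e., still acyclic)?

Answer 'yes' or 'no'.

Given toposort: [4, 5, 0, 1, 2, 3]
Position of 3: index 5; position of 2: index 4
New edge 3->2: backward (u after v in old order)
Backward edge: old toposort is now invalid. Check if this creates a cycle.
Does 2 already reach 3? Reachable from 2: [2, 3]. YES -> cycle!
Still a DAG? no

Answer: no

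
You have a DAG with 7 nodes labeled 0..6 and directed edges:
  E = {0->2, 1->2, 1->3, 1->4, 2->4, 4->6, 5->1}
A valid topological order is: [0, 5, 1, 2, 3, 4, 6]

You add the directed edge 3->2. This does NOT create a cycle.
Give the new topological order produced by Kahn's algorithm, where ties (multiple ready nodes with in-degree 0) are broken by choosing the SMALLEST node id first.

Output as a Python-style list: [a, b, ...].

Old toposort: [0, 5, 1, 2, 3, 4, 6]
Added edge: 3->2
Position of 3 (4) > position of 2 (3). Must reorder: 3 must now come before 2.
Run Kahn's algorithm (break ties by smallest node id):
  initial in-degrees: [0, 1, 3, 1, 2, 0, 1]
  ready (indeg=0): [0, 5]
  pop 0: indeg[2]->2 | ready=[5] | order so far=[0]
  pop 5: indeg[1]->0 | ready=[1] | order so far=[0, 5]
  pop 1: indeg[2]->1; indeg[3]->0; indeg[4]->1 | ready=[3] | order so far=[0, 5, 1]
  pop 3: indeg[2]->0 | ready=[2] | order so far=[0, 5, 1, 3]
  pop 2: indeg[4]->0 | ready=[4] | order so far=[0, 5, 1, 3, 2]
  pop 4: indeg[6]->0 | ready=[6] | order so far=[0, 5, 1, 3, 2, 4]
  pop 6: no out-edges | ready=[] | order so far=[0, 5, 1, 3, 2, 4, 6]
  Result: [0, 5, 1, 3, 2, 4, 6]

Answer: [0, 5, 1, 3, 2, 4, 6]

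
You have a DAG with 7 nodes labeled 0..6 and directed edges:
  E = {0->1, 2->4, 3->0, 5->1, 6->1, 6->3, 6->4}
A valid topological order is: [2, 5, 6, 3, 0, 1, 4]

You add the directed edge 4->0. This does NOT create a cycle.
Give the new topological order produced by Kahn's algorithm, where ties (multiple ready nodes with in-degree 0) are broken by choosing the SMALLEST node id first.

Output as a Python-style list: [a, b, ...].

Answer: [2, 5, 6, 3, 4, 0, 1]

Derivation:
Old toposort: [2, 5, 6, 3, 0, 1, 4]
Added edge: 4->0
Position of 4 (6) > position of 0 (4). Must reorder: 4 must now come before 0.
Run Kahn's algorithm (break ties by smallest node id):
  initial in-degrees: [2, 3, 0, 1, 2, 0, 0]
  ready (indeg=0): [2, 5, 6]
  pop 2: indeg[4]->1 | ready=[5, 6] | order so far=[2]
  pop 5: indeg[1]->2 | ready=[6] | order so far=[2, 5]
  pop 6: indeg[1]->1; indeg[3]->0; indeg[4]->0 | ready=[3, 4] | order so far=[2, 5, 6]
  pop 3: indeg[0]->1 | ready=[4] | order so far=[2, 5, 6, 3]
  pop 4: indeg[0]->0 | ready=[0] | order so far=[2, 5, 6, 3, 4]
  pop 0: indeg[1]->0 | ready=[1] | order so far=[2, 5, 6, 3, 4, 0]
  pop 1: no out-edges | ready=[] | order so far=[2, 5, 6, 3, 4, 0, 1]
  Result: [2, 5, 6, 3, 4, 0, 1]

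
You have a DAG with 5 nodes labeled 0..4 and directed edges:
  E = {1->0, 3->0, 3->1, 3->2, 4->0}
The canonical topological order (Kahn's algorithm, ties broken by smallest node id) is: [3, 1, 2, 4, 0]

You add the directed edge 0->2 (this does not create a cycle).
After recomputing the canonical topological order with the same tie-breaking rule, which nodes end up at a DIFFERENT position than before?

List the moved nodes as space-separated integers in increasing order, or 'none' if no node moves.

Old toposort: [3, 1, 2, 4, 0]
Added edge 0->2
Recompute Kahn (smallest-id tiebreak):
  initial in-degrees: [3, 1, 2, 0, 0]
  ready (indeg=0): [3, 4]
  pop 3: indeg[0]->2; indeg[1]->0; indeg[2]->1 | ready=[1, 4] | order so far=[3]
  pop 1: indeg[0]->1 | ready=[4] | order so far=[3, 1]
  pop 4: indeg[0]->0 | ready=[0] | order so far=[3, 1, 4]
  pop 0: indeg[2]->0 | ready=[2] | order so far=[3, 1, 4, 0]
  pop 2: no out-edges | ready=[] | order so far=[3, 1, 4, 0, 2]
New canonical toposort: [3, 1, 4, 0, 2]
Compare positions:
  Node 0: index 4 -> 3 (moved)
  Node 1: index 1 -> 1 (same)
  Node 2: index 2 -> 4 (moved)
  Node 3: index 0 -> 0 (same)
  Node 4: index 3 -> 2 (moved)
Nodes that changed position: 0 2 4

Answer: 0 2 4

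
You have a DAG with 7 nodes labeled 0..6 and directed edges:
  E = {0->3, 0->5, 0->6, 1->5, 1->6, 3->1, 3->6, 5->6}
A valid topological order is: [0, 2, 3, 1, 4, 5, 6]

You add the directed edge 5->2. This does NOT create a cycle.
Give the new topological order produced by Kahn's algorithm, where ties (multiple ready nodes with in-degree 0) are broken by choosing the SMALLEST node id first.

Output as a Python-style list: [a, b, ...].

Answer: [0, 3, 1, 4, 5, 2, 6]

Derivation:
Old toposort: [0, 2, 3, 1, 4, 5, 6]
Added edge: 5->2
Position of 5 (5) > position of 2 (1). Must reorder: 5 must now come before 2.
Run Kahn's algorithm (break ties by smallest node id):
  initial in-degrees: [0, 1, 1, 1, 0, 2, 4]
  ready (indeg=0): [0, 4]
  pop 0: indeg[3]->0; indeg[5]->1; indeg[6]->3 | ready=[3, 4] | order so far=[0]
  pop 3: indeg[1]->0; indeg[6]->2 | ready=[1, 4] | order so far=[0, 3]
  pop 1: indeg[5]->0; indeg[6]->1 | ready=[4, 5] | order so far=[0, 3, 1]
  pop 4: no out-edges | ready=[5] | order so far=[0, 3, 1, 4]
  pop 5: indeg[2]->0; indeg[6]->0 | ready=[2, 6] | order so far=[0, 3, 1, 4, 5]
  pop 2: no out-edges | ready=[6] | order so far=[0, 3, 1, 4, 5, 2]
  pop 6: no out-edges | ready=[] | order so far=[0, 3, 1, 4, 5, 2, 6]
  Result: [0, 3, 1, 4, 5, 2, 6]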